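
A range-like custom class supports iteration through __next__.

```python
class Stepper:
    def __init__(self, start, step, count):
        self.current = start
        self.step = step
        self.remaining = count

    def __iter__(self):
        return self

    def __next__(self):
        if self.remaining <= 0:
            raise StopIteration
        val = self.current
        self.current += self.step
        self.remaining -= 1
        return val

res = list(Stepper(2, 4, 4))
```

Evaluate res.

Step 1: Stepper starts at 2, increments by 4, for 4 steps:
  Yield 2, then current += 4
  Yield 6, then current += 4
  Yield 10, then current += 4
  Yield 14, then current += 4
Therefore res = [2, 6, 10, 14].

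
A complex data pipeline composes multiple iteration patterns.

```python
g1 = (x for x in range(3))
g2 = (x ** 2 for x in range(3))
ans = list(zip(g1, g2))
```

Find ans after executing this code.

Step 1: g1 produces [0, 1, 2].
Step 2: g2 produces [0, 1, 4].
Step 3: zip pairs them: [(0, 0), (1, 1), (2, 4)].
Therefore ans = [(0, 0), (1, 1), (2, 4)].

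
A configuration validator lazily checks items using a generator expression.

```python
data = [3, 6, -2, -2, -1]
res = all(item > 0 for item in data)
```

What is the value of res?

Step 1: Check item > 0 for each element in [3, 6, -2, -2, -1]:
  3 > 0: True
  6 > 0: True
  -2 > 0: False
  -2 > 0: False
  -1 > 0: False
Step 2: all() returns False.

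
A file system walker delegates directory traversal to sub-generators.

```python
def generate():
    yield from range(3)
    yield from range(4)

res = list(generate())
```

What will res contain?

Step 1: Trace yields in order:
  yield 0
  yield 1
  yield 2
  yield 0
  yield 1
  yield 2
  yield 3
Therefore res = [0, 1, 2, 0, 1, 2, 3].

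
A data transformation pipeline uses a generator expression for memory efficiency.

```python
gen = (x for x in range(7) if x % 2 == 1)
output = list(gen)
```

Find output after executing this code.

Step 1: Filter range(7) keeping only odd values:
  x=0: even, excluded
  x=1: odd, included
  x=2: even, excluded
  x=3: odd, included
  x=4: even, excluded
  x=5: odd, included
  x=6: even, excluded
Therefore output = [1, 3, 5].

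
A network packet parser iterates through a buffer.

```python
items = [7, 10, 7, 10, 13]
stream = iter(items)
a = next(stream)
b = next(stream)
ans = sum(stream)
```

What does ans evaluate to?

Step 1: Create iterator over [7, 10, 7, 10, 13].
Step 2: a = next() = 7, b = next() = 10.
Step 3: sum() of remaining [7, 10, 13] = 30.
Therefore ans = 30.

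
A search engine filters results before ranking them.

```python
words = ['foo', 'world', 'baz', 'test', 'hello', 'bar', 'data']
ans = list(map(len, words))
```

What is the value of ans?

Step 1: Map len() to each word:
  'foo' -> 3
  'world' -> 5
  'baz' -> 3
  'test' -> 4
  'hello' -> 5
  'bar' -> 3
  'data' -> 4
Therefore ans = [3, 5, 3, 4, 5, 3, 4].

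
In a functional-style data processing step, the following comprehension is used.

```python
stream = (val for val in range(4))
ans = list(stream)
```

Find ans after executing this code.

Step 1: Generator expression iterates range(4): [0, 1, 2, 3].
Step 2: list() collects all values.
Therefore ans = [0, 1, 2, 3].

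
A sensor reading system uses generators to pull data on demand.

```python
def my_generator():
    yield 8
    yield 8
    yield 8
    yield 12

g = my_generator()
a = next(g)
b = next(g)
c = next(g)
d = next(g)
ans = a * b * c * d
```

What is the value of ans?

Step 1: Create generator and consume all values:
  a = next(g) = 8
  b = next(g) = 8
  c = next(g) = 8
  d = next(g) = 12
Step 2: ans = 8 * 8 * 8 * 12 = 6144.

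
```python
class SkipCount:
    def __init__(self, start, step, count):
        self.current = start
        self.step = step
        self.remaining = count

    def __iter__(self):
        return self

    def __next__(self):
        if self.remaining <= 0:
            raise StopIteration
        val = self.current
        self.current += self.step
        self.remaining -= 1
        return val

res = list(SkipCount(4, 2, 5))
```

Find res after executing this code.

Step 1: SkipCount starts at 4, increments by 2, for 5 steps:
  Yield 4, then current += 2
  Yield 6, then current += 2
  Yield 8, then current += 2
  Yield 10, then current += 2
  Yield 12, then current += 2
Therefore res = [4, 6, 8, 10, 12].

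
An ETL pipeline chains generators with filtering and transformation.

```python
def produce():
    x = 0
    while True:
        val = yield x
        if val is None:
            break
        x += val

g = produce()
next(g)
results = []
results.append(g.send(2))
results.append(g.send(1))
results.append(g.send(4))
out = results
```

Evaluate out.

Step 1: next(g) -> yield 0.
Step 2: send(2) -> x = 2, yield 2.
Step 3: send(1) -> x = 3, yield 3.
Step 4: send(4) -> x = 7, yield 7.
Therefore out = [2, 3, 7].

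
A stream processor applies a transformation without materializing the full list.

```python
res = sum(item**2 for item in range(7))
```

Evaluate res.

Step 1: Compute item**2 for each item in range(7):
  item=0: 0**2 = 0
  item=1: 1**2 = 1
  item=2: 2**2 = 4
  item=3: 3**2 = 9
  item=4: 4**2 = 16
  item=5: 5**2 = 25
  item=6: 6**2 = 36
Step 2: sum = 0 + 1 + 4 + 9 + 16 + 25 + 36 = 91.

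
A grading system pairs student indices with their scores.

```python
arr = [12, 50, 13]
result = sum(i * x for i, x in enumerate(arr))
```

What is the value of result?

Step 1: Compute i * x for each (i, x) in enumerate([12, 50, 13]):
  i=0, x=12: 0*12 = 0
  i=1, x=50: 1*50 = 50
  i=2, x=13: 2*13 = 26
Step 2: sum = 0 + 50 + 26 = 76.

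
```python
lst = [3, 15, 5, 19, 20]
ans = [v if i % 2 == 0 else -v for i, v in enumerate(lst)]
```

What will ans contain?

Step 1: For each (i, v), keep v if i is even, negate if odd:
  i=0 (even): keep 3
  i=1 (odd): negate to -15
  i=2 (even): keep 5
  i=3 (odd): negate to -19
  i=4 (even): keep 20
Therefore ans = [3, -15, 5, -19, 20].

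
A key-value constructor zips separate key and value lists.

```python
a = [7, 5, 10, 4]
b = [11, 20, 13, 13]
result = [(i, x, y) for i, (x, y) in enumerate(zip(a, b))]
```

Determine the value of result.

Step 1: enumerate(zip(a, b)) gives index with paired elements:
  i=0: (7, 11)
  i=1: (5, 20)
  i=2: (10, 13)
  i=3: (4, 13)
Therefore result = [(0, 7, 11), (1, 5, 20), (2, 10, 13), (3, 4, 13)].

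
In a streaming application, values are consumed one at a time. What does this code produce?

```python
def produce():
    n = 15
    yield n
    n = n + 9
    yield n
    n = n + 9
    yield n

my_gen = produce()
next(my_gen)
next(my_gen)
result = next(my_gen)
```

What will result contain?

Step 1: Trace through generator execution:
  Yield 1: n starts at 15, yield 15
  Yield 2: n = 15 + 9 = 24, yield 24
  Yield 3: n = 24 + 9 = 33, yield 33
Step 2: First next() gets 15, second next() gets the second value, third next() yields 33.
Therefore result = 33.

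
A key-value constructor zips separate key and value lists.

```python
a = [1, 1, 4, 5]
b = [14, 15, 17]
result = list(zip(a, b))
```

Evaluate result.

Step 1: zip stops at shortest (len(a)=4, len(b)=3):
  Index 0: (1, 14)
  Index 1: (1, 15)
  Index 2: (4, 17)
Step 2: Last element of a (5) has no pair, dropped.
Therefore result = [(1, 14), (1, 15), (4, 17)].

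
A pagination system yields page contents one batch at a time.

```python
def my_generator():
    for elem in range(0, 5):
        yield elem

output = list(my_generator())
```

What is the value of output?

Step 1: The generator yields each value from range(0, 5).
Step 2: list() consumes all yields: [0, 1, 2, 3, 4].
Therefore output = [0, 1, 2, 3, 4].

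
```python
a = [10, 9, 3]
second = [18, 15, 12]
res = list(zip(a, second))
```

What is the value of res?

Step 1: zip pairs elements at same index:
  Index 0: (10, 18)
  Index 1: (9, 15)
  Index 2: (3, 12)
Therefore res = [(10, 18), (9, 15), (3, 12)].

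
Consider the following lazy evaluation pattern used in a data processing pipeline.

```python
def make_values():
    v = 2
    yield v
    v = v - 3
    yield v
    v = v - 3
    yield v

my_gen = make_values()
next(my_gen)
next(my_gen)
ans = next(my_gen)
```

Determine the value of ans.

Step 1: Trace through generator execution:
  Yield 1: v starts at 2, yield 2
  Yield 2: v = 2 - 3 = -1, yield -1
  Yield 3: v = -1 - 3 = -4, yield -4
Step 2: First next() gets 2, second next() gets the second value, third next() yields -4.
Therefore ans = -4.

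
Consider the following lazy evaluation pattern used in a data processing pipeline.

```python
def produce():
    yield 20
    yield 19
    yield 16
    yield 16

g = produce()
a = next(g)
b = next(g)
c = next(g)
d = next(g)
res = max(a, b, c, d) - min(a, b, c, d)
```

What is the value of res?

Step 1: Create generator and consume all values:
  a = next(g) = 20
  b = next(g) = 19
  c = next(g) = 16
  d = next(g) = 16
Step 2: max = 20, min = 16, res = 20 - 16 = 4.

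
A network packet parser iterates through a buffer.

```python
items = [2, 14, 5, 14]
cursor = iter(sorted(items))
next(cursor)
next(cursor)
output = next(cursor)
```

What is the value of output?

Step 1: sorted([2, 14, 5, 14]) = [2, 5, 14, 14].
Step 2: Create iterator and skip 2 elements.
Step 3: next() returns 14.
Therefore output = 14.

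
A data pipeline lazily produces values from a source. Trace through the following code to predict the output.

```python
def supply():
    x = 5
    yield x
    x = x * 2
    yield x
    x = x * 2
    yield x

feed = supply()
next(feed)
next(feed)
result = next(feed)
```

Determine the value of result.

Step 1: Trace through generator execution:
  Yield 1: x starts at 5, yield 5
  Yield 2: x = 5 * 2 = 10, yield 10
  Yield 3: x = 10 * 2 = 20, yield 20
Step 2: First next() gets 5, second next() gets the second value, third next() yields 20.
Therefore result = 20.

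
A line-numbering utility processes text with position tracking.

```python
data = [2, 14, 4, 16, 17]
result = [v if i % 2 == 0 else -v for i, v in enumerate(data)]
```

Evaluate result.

Step 1: For each (i, v), keep v if i is even, negate if odd:
  i=0 (even): keep 2
  i=1 (odd): negate to -14
  i=2 (even): keep 4
  i=3 (odd): negate to -16
  i=4 (even): keep 17
Therefore result = [2, -14, 4, -16, 17].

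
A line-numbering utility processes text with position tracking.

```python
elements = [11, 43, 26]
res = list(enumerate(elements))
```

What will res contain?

Step 1: enumerate pairs each element with its index:
  (0, 11)
  (1, 43)
  (2, 26)
Therefore res = [(0, 11), (1, 43), (2, 26)].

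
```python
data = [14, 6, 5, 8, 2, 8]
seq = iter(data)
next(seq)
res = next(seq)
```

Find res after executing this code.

Step 1: Create iterator over [14, 6, 5, 8, 2, 8].
Step 2: next() consumes 14.
Step 3: next() returns 6.
Therefore res = 6.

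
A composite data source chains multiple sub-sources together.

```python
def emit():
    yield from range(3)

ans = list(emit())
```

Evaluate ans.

Step 1: yield from delegates to the iterable, yielding each element.
Step 2: Collected values: [0, 1, 2].
Therefore ans = [0, 1, 2].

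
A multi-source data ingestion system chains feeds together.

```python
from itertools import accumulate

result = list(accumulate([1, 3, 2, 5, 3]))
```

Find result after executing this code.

Step 1: accumulate computes running sums:
  + 1 = 1
  + 3 = 4
  + 2 = 6
  + 5 = 11
  + 3 = 14
Therefore result = [1, 4, 6, 11, 14].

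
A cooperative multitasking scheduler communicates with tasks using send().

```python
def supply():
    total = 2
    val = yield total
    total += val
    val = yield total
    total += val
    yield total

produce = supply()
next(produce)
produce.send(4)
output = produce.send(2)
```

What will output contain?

Step 1: next() -> yield total=2.
Step 2: send(4) -> val=4, total = 2+4 = 6, yield 6.
Step 3: send(2) -> val=2, total = 6+2 = 8, yield 8.
Therefore output = 8.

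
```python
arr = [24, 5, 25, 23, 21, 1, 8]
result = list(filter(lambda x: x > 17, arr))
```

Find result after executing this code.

Step 1: Filter elements > 17:
  24: kept
  5: removed
  25: kept
  23: kept
  21: kept
  1: removed
  8: removed
Therefore result = [24, 25, 23, 21].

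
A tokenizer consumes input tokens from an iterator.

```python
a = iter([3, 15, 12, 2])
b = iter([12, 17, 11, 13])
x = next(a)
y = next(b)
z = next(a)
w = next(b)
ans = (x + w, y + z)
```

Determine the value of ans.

Step 1: a iterates [3, 15, 12, 2], b iterates [12, 17, 11, 13].
Step 2: x = next(a) = 3, y = next(b) = 12.
Step 3: z = next(a) = 15, w = next(b) = 17.
Step 4: ans = (3 + 17, 12 + 15) = (20, 27).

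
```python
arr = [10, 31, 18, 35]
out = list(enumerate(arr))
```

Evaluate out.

Step 1: enumerate pairs each element with its index:
  (0, 10)
  (1, 31)
  (2, 18)
  (3, 35)
Therefore out = [(0, 10), (1, 31), (2, 18), (3, 35)].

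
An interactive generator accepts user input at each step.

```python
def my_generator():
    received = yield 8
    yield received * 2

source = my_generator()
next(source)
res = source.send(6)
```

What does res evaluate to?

Step 1: next(source) advances to first yield, producing 8.
Step 2: send(6) resumes, received = 6.
Step 3: yield received * 2 = 6 * 2 = 12.
Therefore res = 12.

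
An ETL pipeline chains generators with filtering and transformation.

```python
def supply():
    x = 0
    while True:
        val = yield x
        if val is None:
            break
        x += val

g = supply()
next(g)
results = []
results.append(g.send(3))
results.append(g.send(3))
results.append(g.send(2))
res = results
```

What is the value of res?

Step 1: next(g) -> yield 0.
Step 2: send(3) -> x = 3, yield 3.
Step 3: send(3) -> x = 6, yield 6.
Step 4: send(2) -> x = 8, yield 8.
Therefore res = [3, 6, 8].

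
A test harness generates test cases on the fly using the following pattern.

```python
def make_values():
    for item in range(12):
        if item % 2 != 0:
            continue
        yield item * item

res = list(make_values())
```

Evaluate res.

Step 1: Only yield item**2 when item is divisible by 2:
  item=0: 0 % 2 == 0, yield 0**2 = 0
  item=2: 2 % 2 == 0, yield 2**2 = 4
  item=4: 4 % 2 == 0, yield 4**2 = 16
  item=6: 6 % 2 == 0, yield 6**2 = 36
  item=8: 8 % 2 == 0, yield 8**2 = 64
  item=10: 10 % 2 == 0, yield 10**2 = 100
Therefore res = [0, 4, 16, 36, 64, 100].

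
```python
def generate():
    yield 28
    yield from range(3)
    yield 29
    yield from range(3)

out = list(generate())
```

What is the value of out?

Step 1: Trace yields in order:
  yield 28
  yield 0
  yield 1
  yield 2
  yield 29
  yield 0
  yield 1
  yield 2
Therefore out = [28, 0, 1, 2, 29, 0, 1, 2].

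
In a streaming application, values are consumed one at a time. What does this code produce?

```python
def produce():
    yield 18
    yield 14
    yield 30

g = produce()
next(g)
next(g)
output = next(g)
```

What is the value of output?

Step 1: produce() creates a generator.
Step 2: next(g) yields 18 (consumed and discarded).
Step 3: next(g) yields 14 (consumed and discarded).
Step 4: next(g) yields 30, assigned to output.
Therefore output = 30.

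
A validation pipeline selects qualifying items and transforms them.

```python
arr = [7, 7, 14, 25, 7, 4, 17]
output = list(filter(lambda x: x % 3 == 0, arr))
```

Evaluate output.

Step 1: Filter elements divisible by 3:
  7 % 3 = 1: removed
  7 % 3 = 1: removed
  14 % 3 = 2: removed
  25 % 3 = 1: removed
  7 % 3 = 1: removed
  4 % 3 = 1: removed
  17 % 3 = 2: removed
Therefore output = [].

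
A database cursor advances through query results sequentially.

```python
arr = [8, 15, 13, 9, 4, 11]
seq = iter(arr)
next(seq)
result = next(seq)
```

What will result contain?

Step 1: Create iterator over [8, 15, 13, 9, 4, 11].
Step 2: next() consumes 8.
Step 3: next() returns 15.
Therefore result = 15.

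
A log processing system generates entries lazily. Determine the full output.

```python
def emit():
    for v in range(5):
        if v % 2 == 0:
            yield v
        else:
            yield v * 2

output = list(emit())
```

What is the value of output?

Step 1: For each v in range(5), yield v if even, else v*2:
  v=0 (even): yield 0
  v=1 (odd): yield 1*2 = 2
  v=2 (even): yield 2
  v=3 (odd): yield 3*2 = 6
  v=4 (even): yield 4
Therefore output = [0, 2, 2, 6, 4].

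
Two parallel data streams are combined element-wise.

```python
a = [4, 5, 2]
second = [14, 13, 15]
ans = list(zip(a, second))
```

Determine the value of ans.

Step 1: zip pairs elements at same index:
  Index 0: (4, 14)
  Index 1: (5, 13)
  Index 2: (2, 15)
Therefore ans = [(4, 14), (5, 13), (2, 15)].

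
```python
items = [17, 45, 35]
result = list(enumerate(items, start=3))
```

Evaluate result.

Step 1: enumerate with start=3:
  (3, 17)
  (4, 45)
  (5, 35)
Therefore result = [(3, 17), (4, 45), (5, 35)].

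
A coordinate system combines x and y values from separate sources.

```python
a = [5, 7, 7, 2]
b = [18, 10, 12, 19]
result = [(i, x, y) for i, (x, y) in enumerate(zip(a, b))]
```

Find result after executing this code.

Step 1: enumerate(zip(a, b)) gives index with paired elements:
  i=0: (5, 18)
  i=1: (7, 10)
  i=2: (7, 12)
  i=3: (2, 19)
Therefore result = [(0, 5, 18), (1, 7, 10), (2, 7, 12), (3, 2, 19)].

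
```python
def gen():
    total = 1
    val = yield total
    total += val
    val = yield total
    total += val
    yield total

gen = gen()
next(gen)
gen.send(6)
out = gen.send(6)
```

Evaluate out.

Step 1: next() -> yield total=1.
Step 2: send(6) -> val=6, total = 1+6 = 7, yield 7.
Step 3: send(6) -> val=6, total = 7+6 = 13, yield 13.
Therefore out = 13.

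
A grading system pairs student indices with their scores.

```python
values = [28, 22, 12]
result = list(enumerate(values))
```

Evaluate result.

Step 1: enumerate pairs each element with its index:
  (0, 28)
  (1, 22)
  (2, 12)
Therefore result = [(0, 28), (1, 22), (2, 12)].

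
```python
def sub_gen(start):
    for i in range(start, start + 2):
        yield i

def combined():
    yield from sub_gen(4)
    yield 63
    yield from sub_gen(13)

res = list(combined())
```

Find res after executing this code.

Step 1: combined() delegates to sub_gen(4):
  yield 4
  yield 5
Step 2: yield 63
Step 3: Delegates to sub_gen(13):
  yield 13
  yield 14
Therefore res = [4, 5, 63, 13, 14].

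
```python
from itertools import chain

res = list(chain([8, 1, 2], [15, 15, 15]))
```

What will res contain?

Step 1: chain() concatenates iterables: [8, 1, 2] + [15, 15, 15].
Therefore res = [8, 1, 2, 15, 15, 15].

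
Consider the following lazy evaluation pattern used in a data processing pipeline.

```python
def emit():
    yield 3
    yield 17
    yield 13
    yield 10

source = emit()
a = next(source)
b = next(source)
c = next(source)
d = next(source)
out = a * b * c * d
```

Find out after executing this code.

Step 1: Create generator and consume all values:
  a = next(source) = 3
  b = next(source) = 17
  c = next(source) = 13
  d = next(source) = 10
Step 2: out = 3 * 17 * 13 * 10 = 6630.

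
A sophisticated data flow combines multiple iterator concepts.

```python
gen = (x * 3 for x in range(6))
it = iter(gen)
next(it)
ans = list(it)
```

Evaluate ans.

Step 1: Generator produces [0, 3, 6, 9, 12, 15].
Step 2: next(it) consumes first element (0).
Step 3: list(it) collects remaining: [3, 6, 9, 12, 15].
Therefore ans = [3, 6, 9, 12, 15].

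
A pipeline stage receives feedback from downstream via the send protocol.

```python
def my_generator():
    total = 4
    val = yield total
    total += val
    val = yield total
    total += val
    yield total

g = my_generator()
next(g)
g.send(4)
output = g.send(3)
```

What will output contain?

Step 1: next() -> yield total=4.
Step 2: send(4) -> val=4, total = 4+4 = 8, yield 8.
Step 3: send(3) -> val=3, total = 8+3 = 11, yield 11.
Therefore output = 11.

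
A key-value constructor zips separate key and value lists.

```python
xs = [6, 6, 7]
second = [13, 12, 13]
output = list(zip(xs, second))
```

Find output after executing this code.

Step 1: zip pairs elements at same index:
  Index 0: (6, 13)
  Index 1: (6, 12)
  Index 2: (7, 13)
Therefore output = [(6, 13), (6, 12), (7, 13)].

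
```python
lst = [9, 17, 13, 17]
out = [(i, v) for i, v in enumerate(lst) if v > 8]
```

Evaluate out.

Step 1: Filter enumerate([9, 17, 13, 17]) keeping v > 8:
  (0, 9): 9 > 8, included
  (1, 17): 17 > 8, included
  (2, 13): 13 > 8, included
  (3, 17): 17 > 8, included
Therefore out = [(0, 9), (1, 17), (2, 13), (3, 17)].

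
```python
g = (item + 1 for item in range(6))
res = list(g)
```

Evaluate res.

Step 1: For each item in range(6), compute item+1:
  item=0: 0+1 = 1
  item=1: 1+1 = 2
  item=2: 2+1 = 3
  item=3: 3+1 = 4
  item=4: 4+1 = 5
  item=5: 5+1 = 6
Therefore res = [1, 2, 3, 4, 5, 6].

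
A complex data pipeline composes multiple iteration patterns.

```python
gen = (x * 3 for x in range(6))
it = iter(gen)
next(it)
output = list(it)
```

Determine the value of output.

Step 1: Generator produces [0, 3, 6, 9, 12, 15].
Step 2: next(it) consumes first element (0).
Step 3: list(it) collects remaining: [3, 6, 9, 12, 15].
Therefore output = [3, 6, 9, 12, 15].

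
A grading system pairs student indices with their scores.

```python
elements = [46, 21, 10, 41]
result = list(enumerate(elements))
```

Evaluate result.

Step 1: enumerate pairs each element with its index:
  (0, 46)
  (1, 21)
  (2, 10)
  (3, 41)
Therefore result = [(0, 46), (1, 21), (2, 10), (3, 41)].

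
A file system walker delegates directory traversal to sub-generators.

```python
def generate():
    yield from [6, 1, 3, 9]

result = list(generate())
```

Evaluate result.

Step 1: yield from delegates to the iterable, yielding each element.
Step 2: Collected values: [6, 1, 3, 9].
Therefore result = [6, 1, 3, 9].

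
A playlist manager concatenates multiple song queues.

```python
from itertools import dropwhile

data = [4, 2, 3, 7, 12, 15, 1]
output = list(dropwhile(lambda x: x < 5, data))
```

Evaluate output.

Step 1: dropwhile drops elements while < 5:
  4 < 5: dropped
  2 < 5: dropped
  3 < 5: dropped
  7: kept (dropping stopped)
Step 2: Remaining elements kept regardless of condition.
Therefore output = [7, 12, 15, 1].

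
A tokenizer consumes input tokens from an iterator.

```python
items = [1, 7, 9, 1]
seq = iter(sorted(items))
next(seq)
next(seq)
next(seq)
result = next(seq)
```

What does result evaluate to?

Step 1: sorted([1, 7, 9, 1]) = [1, 1, 7, 9].
Step 2: Create iterator and skip 3 elements.
Step 3: next() returns 9.
Therefore result = 9.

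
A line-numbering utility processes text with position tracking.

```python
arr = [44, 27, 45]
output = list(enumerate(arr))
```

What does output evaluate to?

Step 1: enumerate pairs each element with its index:
  (0, 44)
  (1, 27)
  (2, 45)
Therefore output = [(0, 44), (1, 27), (2, 45)].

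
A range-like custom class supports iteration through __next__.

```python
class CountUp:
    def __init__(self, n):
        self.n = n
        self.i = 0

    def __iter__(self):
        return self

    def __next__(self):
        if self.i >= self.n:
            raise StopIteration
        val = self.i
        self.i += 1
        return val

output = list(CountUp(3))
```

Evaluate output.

Step 1: CountUp(3) creates an iterator counting 0 to 2.
Step 2: list() consumes all values: [0, 1, 2].
Therefore output = [0, 1, 2].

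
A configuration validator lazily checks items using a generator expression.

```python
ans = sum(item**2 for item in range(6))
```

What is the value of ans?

Step 1: Compute item**2 for each item in range(6):
  item=0: 0**2 = 0
  item=1: 1**2 = 1
  item=2: 2**2 = 4
  item=3: 3**2 = 9
  item=4: 4**2 = 16
  item=5: 5**2 = 25
Step 2: sum = 0 + 1 + 4 + 9 + 16 + 25 = 55.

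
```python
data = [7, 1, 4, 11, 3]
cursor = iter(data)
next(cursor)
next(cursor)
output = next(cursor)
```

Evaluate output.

Step 1: Create iterator over [7, 1, 4, 11, 3].
Step 2: next() consumes 7.
Step 3: next() consumes 1.
Step 4: next() returns 4.
Therefore output = 4.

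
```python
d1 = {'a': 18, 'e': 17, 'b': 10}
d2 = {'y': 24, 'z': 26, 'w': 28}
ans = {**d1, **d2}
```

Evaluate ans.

Step 1: Merge d1 and d2 (d2 values override on key conflicts).
Step 2: d1 has keys ['a', 'e', 'b'], d2 has keys ['y', 'z', 'w'].
Therefore ans = {'a': 18, 'e': 17, 'b': 10, 'y': 24, 'z': 26, 'w': 28}.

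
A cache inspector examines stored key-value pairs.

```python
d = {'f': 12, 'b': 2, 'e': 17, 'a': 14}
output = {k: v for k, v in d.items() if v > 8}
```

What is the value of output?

Step 1: Filter items where value > 8:
  'f': 12 > 8: kept
  'b': 2 <= 8: removed
  'e': 17 > 8: kept
  'a': 14 > 8: kept
Therefore output = {'f': 12, 'e': 17, 'a': 14}.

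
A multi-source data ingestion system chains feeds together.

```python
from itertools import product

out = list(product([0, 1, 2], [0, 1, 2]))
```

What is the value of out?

Step 1: product([0, 1, 2], [0, 1, 2]) gives all pairs:
  (0, 0)
  (0, 1)
  (0, 2)
  (1, 0)
  (1, 1)
  (1, 2)
  (2, 0)
  (2, 1)
  (2, 2)
Therefore out = [(0, 0), (0, 1), (0, 2), (1, 0), (1, 1), (1, 2), (2, 0), (2, 1), (2, 2)].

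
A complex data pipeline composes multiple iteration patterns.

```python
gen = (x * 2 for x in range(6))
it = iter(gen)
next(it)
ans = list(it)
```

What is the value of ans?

Step 1: Generator produces [0, 2, 4, 6, 8, 10].
Step 2: next(it) consumes first element (0).
Step 3: list(it) collects remaining: [2, 4, 6, 8, 10].
Therefore ans = [2, 4, 6, 8, 10].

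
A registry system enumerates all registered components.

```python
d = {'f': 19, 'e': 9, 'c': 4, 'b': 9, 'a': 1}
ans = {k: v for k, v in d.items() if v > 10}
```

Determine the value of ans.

Step 1: Filter items where value > 10:
  'f': 19 > 10: kept
  'e': 9 <= 10: removed
  'c': 4 <= 10: removed
  'b': 9 <= 10: removed
  'a': 1 <= 10: removed
Therefore ans = {'f': 19}.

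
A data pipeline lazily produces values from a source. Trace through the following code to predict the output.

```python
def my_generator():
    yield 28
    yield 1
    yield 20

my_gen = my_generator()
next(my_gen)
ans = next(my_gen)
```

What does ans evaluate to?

Step 1: my_generator() creates a generator.
Step 2: next(my_gen) yields 28 (consumed and discarded).
Step 3: next(my_gen) yields 1, assigned to ans.
Therefore ans = 1.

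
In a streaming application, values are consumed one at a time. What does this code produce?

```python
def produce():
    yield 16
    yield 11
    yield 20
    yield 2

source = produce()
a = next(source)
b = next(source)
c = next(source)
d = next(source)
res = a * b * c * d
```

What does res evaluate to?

Step 1: Create generator and consume all values:
  a = next(source) = 16
  b = next(source) = 11
  c = next(source) = 20
  d = next(source) = 2
Step 2: res = 16 * 11 * 20 * 2 = 7040.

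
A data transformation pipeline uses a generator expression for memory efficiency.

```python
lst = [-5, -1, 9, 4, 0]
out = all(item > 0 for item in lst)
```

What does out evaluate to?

Step 1: Check item > 0 for each element in [-5, -1, 9, 4, 0]:
  -5 > 0: False
  -1 > 0: False
  9 > 0: True
  4 > 0: True
  0 > 0: False
Step 2: all() returns False.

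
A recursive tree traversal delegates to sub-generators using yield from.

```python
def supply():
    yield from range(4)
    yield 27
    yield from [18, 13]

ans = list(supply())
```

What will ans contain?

Step 1: Trace yields in order:
  yield 0
  yield 1
  yield 2
  yield 3
  yield 27
  yield 18
  yield 13
Therefore ans = [0, 1, 2, 3, 27, 18, 13].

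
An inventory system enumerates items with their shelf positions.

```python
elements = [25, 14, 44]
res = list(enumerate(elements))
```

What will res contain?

Step 1: enumerate pairs each element with its index:
  (0, 25)
  (1, 14)
  (2, 44)
Therefore res = [(0, 25), (1, 14), (2, 44)].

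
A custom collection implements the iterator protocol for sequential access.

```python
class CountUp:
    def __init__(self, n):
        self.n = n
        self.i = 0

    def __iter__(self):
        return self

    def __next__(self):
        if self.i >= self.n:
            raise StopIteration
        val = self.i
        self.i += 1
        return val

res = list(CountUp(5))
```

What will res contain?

Step 1: CountUp(5) creates an iterator counting 0 to 4.
Step 2: list() consumes all values: [0, 1, 2, 3, 4].
Therefore res = [0, 1, 2, 3, 4].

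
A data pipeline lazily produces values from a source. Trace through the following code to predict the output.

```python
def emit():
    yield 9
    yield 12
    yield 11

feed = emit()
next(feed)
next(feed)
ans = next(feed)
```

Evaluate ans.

Step 1: emit() creates a generator.
Step 2: next(feed) yields 9 (consumed and discarded).
Step 3: next(feed) yields 12 (consumed and discarded).
Step 4: next(feed) yields 11, assigned to ans.
Therefore ans = 11.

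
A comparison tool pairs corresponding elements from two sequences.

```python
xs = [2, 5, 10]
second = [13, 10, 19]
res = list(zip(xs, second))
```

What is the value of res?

Step 1: zip pairs elements at same index:
  Index 0: (2, 13)
  Index 1: (5, 10)
  Index 2: (10, 19)
Therefore res = [(2, 13), (5, 10), (10, 19)].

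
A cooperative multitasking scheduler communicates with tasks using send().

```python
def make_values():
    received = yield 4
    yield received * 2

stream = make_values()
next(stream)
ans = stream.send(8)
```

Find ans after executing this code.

Step 1: next(stream) advances to first yield, producing 4.
Step 2: send(8) resumes, received = 8.
Step 3: yield received * 2 = 8 * 2 = 16.
Therefore ans = 16.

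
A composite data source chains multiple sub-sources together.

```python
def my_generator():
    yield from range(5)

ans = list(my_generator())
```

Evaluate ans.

Step 1: yield from delegates to the iterable, yielding each element.
Step 2: Collected values: [0, 1, 2, 3, 4].
Therefore ans = [0, 1, 2, 3, 4].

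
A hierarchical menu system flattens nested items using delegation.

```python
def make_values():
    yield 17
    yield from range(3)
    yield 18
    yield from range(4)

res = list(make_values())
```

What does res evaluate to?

Step 1: Trace yields in order:
  yield 17
  yield 0
  yield 1
  yield 2
  yield 18
  yield 0
  yield 1
  yield 2
  yield 3
Therefore res = [17, 0, 1, 2, 18, 0, 1, 2, 3].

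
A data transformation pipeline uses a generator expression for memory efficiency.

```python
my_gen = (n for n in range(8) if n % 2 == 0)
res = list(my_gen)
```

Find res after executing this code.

Step 1: Filter range(8) keeping only even values:
  n=0: even, included
  n=1: odd, excluded
  n=2: even, included
  n=3: odd, excluded
  n=4: even, included
  n=5: odd, excluded
  n=6: even, included
  n=7: odd, excluded
Therefore res = [0, 2, 4, 6].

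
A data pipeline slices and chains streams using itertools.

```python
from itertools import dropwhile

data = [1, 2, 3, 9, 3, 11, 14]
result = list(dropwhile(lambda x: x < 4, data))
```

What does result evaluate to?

Step 1: dropwhile drops elements while < 4:
  1 < 4: dropped
  2 < 4: dropped
  3 < 4: dropped
  9: kept (dropping stopped)
Step 2: Remaining elements kept regardless of condition.
Therefore result = [9, 3, 11, 14].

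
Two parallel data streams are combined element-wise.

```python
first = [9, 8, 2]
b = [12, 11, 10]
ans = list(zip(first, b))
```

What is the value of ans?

Step 1: zip pairs elements at same index:
  Index 0: (9, 12)
  Index 1: (8, 11)
  Index 2: (2, 10)
Therefore ans = [(9, 12), (8, 11), (2, 10)].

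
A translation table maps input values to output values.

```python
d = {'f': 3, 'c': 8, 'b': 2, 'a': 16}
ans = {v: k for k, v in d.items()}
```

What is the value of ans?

Step 1: Invert dict (swap keys and values):
  'f': 3 -> 3: 'f'
  'c': 8 -> 8: 'c'
  'b': 2 -> 2: 'b'
  'a': 16 -> 16: 'a'
Therefore ans = {3: 'f', 8: 'c', 2: 'b', 16: 'a'}.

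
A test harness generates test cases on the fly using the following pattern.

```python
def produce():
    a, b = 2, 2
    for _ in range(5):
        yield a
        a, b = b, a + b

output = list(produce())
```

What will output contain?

Step 1: Fibonacci-like sequence starting with a=2, b=2:
  Iteration 1: yield a=2, then a,b = 2,4
  Iteration 2: yield a=2, then a,b = 4,6
  Iteration 3: yield a=4, then a,b = 6,10
  Iteration 4: yield a=6, then a,b = 10,16
  Iteration 5: yield a=10, then a,b = 16,26
Therefore output = [2, 2, 4, 6, 10].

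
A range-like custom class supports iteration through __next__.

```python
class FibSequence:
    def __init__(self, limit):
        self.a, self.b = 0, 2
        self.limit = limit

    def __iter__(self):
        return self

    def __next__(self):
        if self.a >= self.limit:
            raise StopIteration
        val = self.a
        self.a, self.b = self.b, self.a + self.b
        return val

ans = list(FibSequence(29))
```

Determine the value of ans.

Step 1: Fibonacci-like sequence (a=0, b=2) until >= 29:
  Yield 0, then a,b = 2,2
  Yield 2, then a,b = 2,4
  Yield 2, then a,b = 4,6
  Yield 4, then a,b = 6,10
  Yield 6, then a,b = 10,16
  Yield 10, then a,b = 16,26
  Yield 16, then a,b = 26,42
  Yield 26, then a,b = 42,68
Step 2: 42 >= 29, stop.
Therefore ans = [0, 2, 2, 4, 6, 10, 16, 26].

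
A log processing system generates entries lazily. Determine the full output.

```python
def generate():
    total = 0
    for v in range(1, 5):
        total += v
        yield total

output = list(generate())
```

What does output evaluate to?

Step 1: Generator accumulates running sum:
  v=1: total = 1, yield 1
  v=2: total = 3, yield 3
  v=3: total = 6, yield 6
  v=4: total = 10, yield 10
Therefore output = [1, 3, 6, 10].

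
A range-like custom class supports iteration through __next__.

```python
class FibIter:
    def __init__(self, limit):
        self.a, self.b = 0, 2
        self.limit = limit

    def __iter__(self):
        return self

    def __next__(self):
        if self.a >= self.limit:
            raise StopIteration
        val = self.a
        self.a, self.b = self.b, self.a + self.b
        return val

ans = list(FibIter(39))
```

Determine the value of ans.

Step 1: Fibonacci-like sequence (a=0, b=2) until >= 39:
  Yield 0, then a,b = 2,2
  Yield 2, then a,b = 2,4
  Yield 2, then a,b = 4,6
  Yield 4, then a,b = 6,10
  Yield 6, then a,b = 10,16
  Yield 10, then a,b = 16,26
  Yield 16, then a,b = 26,42
  Yield 26, then a,b = 42,68
Step 2: 42 >= 39, stop.
Therefore ans = [0, 2, 2, 4, 6, 10, 16, 26].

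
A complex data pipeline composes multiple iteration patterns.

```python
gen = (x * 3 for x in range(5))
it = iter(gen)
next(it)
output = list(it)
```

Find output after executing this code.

Step 1: Generator produces [0, 3, 6, 9, 12].
Step 2: next(it) consumes first element (0).
Step 3: list(it) collects remaining: [3, 6, 9, 12].
Therefore output = [3, 6, 9, 12].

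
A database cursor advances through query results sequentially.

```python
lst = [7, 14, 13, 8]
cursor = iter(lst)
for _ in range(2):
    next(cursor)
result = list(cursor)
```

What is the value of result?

Step 1: Create iterator over [7, 14, 13, 8].
Step 2: Advance 2 positions (consuming [7, 14]).
Step 3: list() collects remaining elements: [13, 8].
Therefore result = [13, 8].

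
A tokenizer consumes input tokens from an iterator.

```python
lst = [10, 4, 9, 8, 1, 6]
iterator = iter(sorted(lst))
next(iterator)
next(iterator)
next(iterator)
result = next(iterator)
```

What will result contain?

Step 1: sorted([10, 4, 9, 8, 1, 6]) = [1, 4, 6, 8, 9, 10].
Step 2: Create iterator and skip 3 elements.
Step 3: next() returns 8.
Therefore result = 8.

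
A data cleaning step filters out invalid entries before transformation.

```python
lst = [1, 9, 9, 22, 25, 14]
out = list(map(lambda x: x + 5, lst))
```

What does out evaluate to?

Step 1: Apply lambda x: x + 5 to each element:
  1 -> 6
  9 -> 14
  9 -> 14
  22 -> 27
  25 -> 30
  14 -> 19
Therefore out = [6, 14, 14, 27, 30, 19].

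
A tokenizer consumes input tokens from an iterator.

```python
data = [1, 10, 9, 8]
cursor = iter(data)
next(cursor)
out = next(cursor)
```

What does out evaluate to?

Step 1: Create iterator over [1, 10, 9, 8].
Step 2: next() consumes 1.
Step 3: next() returns 10.
Therefore out = 10.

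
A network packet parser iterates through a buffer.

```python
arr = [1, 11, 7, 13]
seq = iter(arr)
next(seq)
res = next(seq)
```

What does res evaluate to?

Step 1: Create iterator over [1, 11, 7, 13].
Step 2: next() consumes 1.
Step 3: next() returns 11.
Therefore res = 11.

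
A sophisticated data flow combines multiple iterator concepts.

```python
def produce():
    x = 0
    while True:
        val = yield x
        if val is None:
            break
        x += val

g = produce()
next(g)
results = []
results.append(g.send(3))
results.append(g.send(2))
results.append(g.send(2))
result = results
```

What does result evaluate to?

Step 1: next(g) -> yield 0.
Step 2: send(3) -> x = 3, yield 3.
Step 3: send(2) -> x = 5, yield 5.
Step 4: send(2) -> x = 7, yield 7.
Therefore result = [3, 5, 7].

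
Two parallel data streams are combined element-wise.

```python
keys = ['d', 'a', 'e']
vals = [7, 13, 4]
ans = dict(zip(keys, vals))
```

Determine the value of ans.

Step 1: zip pairs keys with values:
  'd' -> 7
  'a' -> 13
  'e' -> 4
Therefore ans = {'d': 7, 'a': 13, 'e': 4}.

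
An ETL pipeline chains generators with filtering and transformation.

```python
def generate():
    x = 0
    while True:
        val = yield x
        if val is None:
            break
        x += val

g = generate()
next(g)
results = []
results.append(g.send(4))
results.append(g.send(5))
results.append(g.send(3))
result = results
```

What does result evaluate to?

Step 1: next(g) -> yield 0.
Step 2: send(4) -> x = 4, yield 4.
Step 3: send(5) -> x = 9, yield 9.
Step 4: send(3) -> x = 12, yield 12.
Therefore result = [4, 9, 12].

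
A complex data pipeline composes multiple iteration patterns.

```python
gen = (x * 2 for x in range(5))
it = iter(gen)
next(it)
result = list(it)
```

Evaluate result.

Step 1: Generator produces [0, 2, 4, 6, 8].
Step 2: next(it) consumes first element (0).
Step 3: list(it) collects remaining: [2, 4, 6, 8].
Therefore result = [2, 4, 6, 8].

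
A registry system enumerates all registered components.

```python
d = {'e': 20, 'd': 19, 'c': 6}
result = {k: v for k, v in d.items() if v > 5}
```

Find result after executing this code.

Step 1: Filter items where value > 5:
  'e': 20 > 5: kept
  'd': 19 > 5: kept
  'c': 6 > 5: kept
Therefore result = {'e': 20, 'd': 19, 'c': 6}.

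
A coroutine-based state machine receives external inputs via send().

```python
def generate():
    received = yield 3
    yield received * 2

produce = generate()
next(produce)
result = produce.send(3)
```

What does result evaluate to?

Step 1: next(produce) advances to first yield, producing 3.
Step 2: send(3) resumes, received = 3.
Step 3: yield received * 2 = 3 * 2 = 6.
Therefore result = 6.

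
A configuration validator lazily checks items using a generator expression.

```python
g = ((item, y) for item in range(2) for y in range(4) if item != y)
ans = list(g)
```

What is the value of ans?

Step 1: Nested generator over range(2) x range(4) where item != y:
  (0, 0): excluded (item == y)
  (0, 1): included
  (0, 2): included
  (0, 3): included
  (1, 0): included
  (1, 1): excluded (item == y)
  (1, 2): included
  (1, 3): included
Therefore ans = [(0, 1), (0, 2), (0, 3), (1, 0), (1, 2), (1, 3)].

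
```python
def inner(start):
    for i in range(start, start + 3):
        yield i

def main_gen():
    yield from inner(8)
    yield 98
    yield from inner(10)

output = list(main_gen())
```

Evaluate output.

Step 1: main_gen() delegates to inner(8):
  yield 8
  yield 9
  yield 10
Step 2: yield 98
Step 3: Delegates to inner(10):
  yield 10
  yield 11
  yield 12
Therefore output = [8, 9, 10, 98, 10, 11, 12].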